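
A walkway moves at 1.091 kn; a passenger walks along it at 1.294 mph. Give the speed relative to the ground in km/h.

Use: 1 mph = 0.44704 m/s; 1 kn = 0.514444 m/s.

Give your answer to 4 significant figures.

4.103 km/h

1.091 kn × 0.514444 = 0.561258 m/s
1.294 mph × 0.44704 = 0.57847 m/s
Total: 0.561258 + 0.57847 = 1.13973 m/s
In km/h: 1.13973 / (1/3.6) = 4.10303 km/h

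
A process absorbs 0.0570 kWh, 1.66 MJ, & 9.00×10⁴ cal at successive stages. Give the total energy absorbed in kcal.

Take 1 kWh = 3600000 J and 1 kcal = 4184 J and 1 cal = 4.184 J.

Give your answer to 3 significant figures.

536 kcal

0.0570 kWh × 3600000 = 205200 J
1.66 MJ × 1000000 = 1.66×10⁶ J
9.00×10⁴ cal × 4.184 = 376560 J
Sum: 205200 + 1.66×10⁶ + 376560 = 2.24176×10⁶ J
In kcal: 2.24176×10⁶ / 4184 = 535.793 kcal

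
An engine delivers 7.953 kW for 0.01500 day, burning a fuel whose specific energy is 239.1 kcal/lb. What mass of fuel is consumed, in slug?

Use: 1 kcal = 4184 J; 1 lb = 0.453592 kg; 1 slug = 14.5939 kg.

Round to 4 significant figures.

0.3202 slug

7.953 kW → 7953 W
0.01500 day → 1296 s
E = P × t = 7953 × 1296 = 1.03071×10⁷ J
239.1 kcal/lb → 2.20549×10⁶ J/kg
m = E / e_s = 1.03071×10⁷ / 2.20549×10⁶ = 4.67338 kg
In slug: 4.67338 / 14.5939 = 0.320228 slug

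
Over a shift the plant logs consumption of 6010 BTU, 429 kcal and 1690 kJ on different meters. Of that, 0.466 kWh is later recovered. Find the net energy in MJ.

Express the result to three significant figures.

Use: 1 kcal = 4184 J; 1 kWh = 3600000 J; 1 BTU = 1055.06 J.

6010 BTU × 1055.06 → 6.34091×10⁶ J
429 kcal × 4184 → 1.79494×10⁶ J
1690 kJ × 1000 → 1.69×10⁶ J
0.466 kWh × 3600000 → 1.6776×10⁶ J
Result: 6.34091×10⁶ + 1.79494×10⁶ + 1.69×10⁶ − 1.6776×10⁶ = 8.14825×10⁶ J
In MJ: 8.14825×10⁶ / 1000000 = 8.14825 MJ

8.15 MJ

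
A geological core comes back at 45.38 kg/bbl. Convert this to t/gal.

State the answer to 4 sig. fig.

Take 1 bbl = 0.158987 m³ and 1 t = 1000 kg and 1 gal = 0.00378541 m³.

45.38 kg/bbl ÷ 0.158987 m³/bbl = 285.432 kg/m³
285.432 kg/m³ ÷ 1000 kg/t × 0.00378541 m³/gal = 0.00108048 t/gal

0.001080 t/gal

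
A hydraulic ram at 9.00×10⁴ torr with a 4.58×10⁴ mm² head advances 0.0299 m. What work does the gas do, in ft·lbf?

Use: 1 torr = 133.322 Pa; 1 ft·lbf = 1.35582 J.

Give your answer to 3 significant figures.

1.21×10⁴ ft·lbf

9.00×10⁴ torr → 1.1999×10⁷ Pa
4.58×10⁴ mm² → 0.0458 m²
F = P × A = 1.1999×10⁷ × 0.0458 = 549554 N
W = F × d = 549554 × 0.0299 = 16431.7 J
In ft·lbf: 16431.7 / 1.35582 = 12119.4 ft·lbf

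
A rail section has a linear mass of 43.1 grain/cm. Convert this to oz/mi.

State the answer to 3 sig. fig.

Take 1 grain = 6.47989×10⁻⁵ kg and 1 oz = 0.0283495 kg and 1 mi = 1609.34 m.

43.1 grain/cm × 6.47989×10⁻⁵ kg/grain ÷ 0.01 m/cm = 0.279283 kg/m
0.279283 kg/m ÷ 0.0283495 kg/oz × 1609.34 m/mi = 15854.3 oz/mi

1.59×10⁴ oz/mi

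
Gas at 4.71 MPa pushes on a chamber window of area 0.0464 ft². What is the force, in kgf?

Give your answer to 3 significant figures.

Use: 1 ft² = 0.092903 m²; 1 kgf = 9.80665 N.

2070 kgf

4.71 MPa × 1000000 → 4.71×10⁶ Pa
0.0464 ft² × 0.092903 → 0.0043107 m²
F = P × A = 4.71×10⁶ Pa × 0.0043107 m² = 20303.4 N
20303.4 N ÷ (9.80665 N/kgf) = 2070.37 kgf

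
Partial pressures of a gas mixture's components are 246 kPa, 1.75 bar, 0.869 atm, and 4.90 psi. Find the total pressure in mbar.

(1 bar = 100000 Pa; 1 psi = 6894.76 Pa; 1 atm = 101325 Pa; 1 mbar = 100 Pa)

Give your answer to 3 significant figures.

5430 mbar

246 kPa × 1000 = 246000 Pa
1.75 bar × 100000 = 175000 Pa
0.869 atm × 101325 = 88051.4 Pa
4.90 psi × 6894.76 = 33784.3 Pa
Sum: 246000 + 175000 + 88051.4 + 33784.3 = 542836 Pa
In mbar: 542836 / 100 = 5428.36 mbar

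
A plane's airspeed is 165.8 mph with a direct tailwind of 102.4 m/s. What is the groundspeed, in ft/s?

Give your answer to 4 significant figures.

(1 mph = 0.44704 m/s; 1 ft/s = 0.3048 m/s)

165.8 mph × 0.44704 = 74.1192 m/s
102.4 m/s (already m/s)
Combined: 74.1192 + 102.4 = 176.519 m/s
In ft/s: 176.519 / 0.3048 = 579.131 ft/s

579.1 ft/s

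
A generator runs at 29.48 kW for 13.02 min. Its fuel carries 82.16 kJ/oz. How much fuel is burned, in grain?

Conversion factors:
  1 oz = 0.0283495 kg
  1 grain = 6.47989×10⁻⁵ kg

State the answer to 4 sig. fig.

29.48 kW → 29480 W
13.02 min → 781.2 s
E = P × t = 29480 × 781.2 = 2.30298×10⁷ J
82.16 kJ/oz → 2.89811×10⁶ J/kg
m = E / e_s = 2.30298×10⁷ / 2.89811×10⁶ = 7.94649 kg
In grain: 7.94649 / 6.47989×10⁻⁵ = 122633 grain

1.226×10⁵ grain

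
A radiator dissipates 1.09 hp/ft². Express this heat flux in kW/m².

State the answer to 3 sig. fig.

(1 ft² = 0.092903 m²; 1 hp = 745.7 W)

8.75 kW/m²

1.09 hp/ft² × 745.7 W/hp ÷ 0.092903 m²/ft² = 8749.05 W/m²
8749.05 W/m² ÷ 1000 W/kW = 8.74905 kW/m²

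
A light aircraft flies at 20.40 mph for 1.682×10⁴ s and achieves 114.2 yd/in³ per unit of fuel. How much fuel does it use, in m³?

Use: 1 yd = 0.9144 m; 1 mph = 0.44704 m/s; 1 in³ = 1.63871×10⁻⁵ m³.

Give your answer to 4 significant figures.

0.02407 m³

20.40 mph → 9.11962 m/s
d = v × t = 9.11962 × 16820 = 153392 m
114.2 yd/in³ → 6.37236×10⁶ m/m³
V = d / (distance per unit fuel) = 153392 / 6.37236×10⁶ = 0.0240715 m³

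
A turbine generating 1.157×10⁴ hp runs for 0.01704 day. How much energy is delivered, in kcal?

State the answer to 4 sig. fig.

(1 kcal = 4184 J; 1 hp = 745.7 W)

3.036×10⁶ kcal

1.157×10⁴ hp × 745.7 → 8.62775×10⁶ W
0.01704 day × 86400 → 1472.26 s
E = P × t = 8.62775×10⁶ W × 1472.26 s = 1.27023×10¹⁰ J
1.27023×10¹⁰ J ÷ (4184 J/kcal) = 3.03592×10⁶ kcal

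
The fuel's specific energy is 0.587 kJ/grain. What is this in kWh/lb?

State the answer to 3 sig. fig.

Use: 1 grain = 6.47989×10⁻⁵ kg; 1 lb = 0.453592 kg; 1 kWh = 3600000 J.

0.587 kJ/grain × 1000 J/kJ ÷ 6.47989×10⁻⁵ kg/grain = 9.0588×10⁶ J/kg
9.0588×10⁶ J/kg ÷ 3600000 J/kWh × 0.453592 kg/lb = 1.14139 kWh/lb

1.14 kWh/lb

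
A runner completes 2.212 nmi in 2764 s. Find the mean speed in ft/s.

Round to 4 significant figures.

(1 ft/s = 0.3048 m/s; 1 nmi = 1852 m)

4.863 ft/s

2.212 nmi × 1852 = 4096.62 m
v = d / t = 4096.62 m / 2764 s = 1.48213 m/s
1.48213 m/s ÷ (0.3048 m/s/ft/s) = 4.86263 ft/s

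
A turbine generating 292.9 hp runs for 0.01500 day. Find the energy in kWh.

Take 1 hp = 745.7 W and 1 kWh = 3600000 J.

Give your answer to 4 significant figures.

78.63 kWh

292.9 hp × 745.7 = 218416 W
0.01500 day × 86400 = 1296 s
E = P × t = 218416 W × 1296 s = 2.83067×10⁸ J
2.83067×10⁸ J ÷ (3600000 J/kWh) = 78.6297 kWh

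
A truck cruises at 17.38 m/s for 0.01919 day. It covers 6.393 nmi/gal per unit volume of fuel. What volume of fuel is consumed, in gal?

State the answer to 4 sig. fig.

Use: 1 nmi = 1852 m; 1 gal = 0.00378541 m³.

0.01919 day → 1658.02 s
d = v × t = 17.38 × 1658.02 = 28816.4 m
6.393 nmi/gal → 3.12776×10⁶ m/m³
V = d / (distance per unit fuel) = 28816.4 / 3.12776×10⁶ = 0.00921311 m³
In gal: 0.00921311 / 0.00378541 = 2.43385 gal

2.434 gal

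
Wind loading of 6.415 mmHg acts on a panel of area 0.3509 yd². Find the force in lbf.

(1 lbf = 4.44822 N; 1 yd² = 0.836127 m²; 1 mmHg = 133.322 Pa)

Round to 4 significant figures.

6.415 mmHg × 133.322 = 855.261 Pa
0.3509 yd² × 0.836127 = 0.293397 m²
F = P × A = 855.261 Pa × 0.293397 m² = 250.931 N
250.931 N ÷ (4.44822 N/lbf) = 56.4116 lbf

56.41 lbf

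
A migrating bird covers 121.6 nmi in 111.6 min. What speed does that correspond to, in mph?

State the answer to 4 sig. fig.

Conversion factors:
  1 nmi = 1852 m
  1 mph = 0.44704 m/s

121.6 nmi × 1852 = 225203 m
111.6 min × 60 = 6696 s
v = d / t = 225203 m / 6696 s = 33.6325 m/s
33.6325 m/s ÷ (0.44704 m/s/mph) = 75.2338 mph

75.23 mph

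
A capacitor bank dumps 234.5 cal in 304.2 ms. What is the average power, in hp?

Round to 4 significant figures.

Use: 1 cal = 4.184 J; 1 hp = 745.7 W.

4.325 hp

234.5 cal × 4.184 → 981.148 J
304.2 ms × 0.001 → 0.3042 s
P = E / t = 981.148 J / 0.3042 s = 3225.34 W
3225.34 W ÷ (745.7 W/hp) = 4.32525 hp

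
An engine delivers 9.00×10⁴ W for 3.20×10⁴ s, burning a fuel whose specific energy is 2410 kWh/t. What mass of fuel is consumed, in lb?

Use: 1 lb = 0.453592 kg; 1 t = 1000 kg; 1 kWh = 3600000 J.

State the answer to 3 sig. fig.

E = P × t = 90000 × 32000 = 2.88×10⁹ J
2410 kWh/t → 8.676×10⁶ J/kg
m = E / e_s = 2.88×10⁹ / 8.676×10⁶ = 331.95 kg
In lb: 331.95 / 0.453592 = 731.825 lb

732 lb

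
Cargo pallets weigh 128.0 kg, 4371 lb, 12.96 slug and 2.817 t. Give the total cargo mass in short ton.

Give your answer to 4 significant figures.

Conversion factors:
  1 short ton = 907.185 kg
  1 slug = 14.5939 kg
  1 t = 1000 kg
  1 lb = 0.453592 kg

5.640 short ton

128.0 kg (already kg)
4371 lb × 0.453592 = 1982.65 kg
12.96 slug × 14.5939 = 189.137 kg
2.817 t × 1000 = 2817 kg
Sum: 128 + 1982.65 + 189.137 + 2817 = 5116.79 kg
In short ton: 5116.79 / 907.185 = 5.64029 short ton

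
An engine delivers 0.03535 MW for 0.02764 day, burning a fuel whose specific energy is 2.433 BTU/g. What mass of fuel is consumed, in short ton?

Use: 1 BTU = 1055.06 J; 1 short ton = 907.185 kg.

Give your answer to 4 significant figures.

0.03535 MW → 35350 W
0.02764 day → 2388.1 s
E = P × t = 35350 × 2388.1 = 8.44193×10⁷ J
2.433 BTU/g → 2.56696×10⁶ J/kg
m = E / e_s = 8.44193×10⁷ / 2.56696×10⁶ = 32.8869 kg
In short ton: 32.8869 / 907.185 = 0.0362516 short ton

0.03625 short ton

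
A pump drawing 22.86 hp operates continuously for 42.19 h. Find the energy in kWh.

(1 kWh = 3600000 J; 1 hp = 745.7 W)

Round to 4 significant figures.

22.86 hp × 745.7 → 17046.7 W
42.19 h × 3600 → 151884 s
E = P × t = 17046.7 W × 151884 s = 2.58912×10⁹ J
2.58912×10⁹ J ÷ (3600000 J/kWh) = 719.2 kWh

719.2 kWh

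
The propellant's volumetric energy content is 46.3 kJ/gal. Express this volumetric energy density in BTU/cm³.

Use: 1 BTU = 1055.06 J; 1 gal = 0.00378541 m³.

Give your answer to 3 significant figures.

0.0116 BTU/cm³

46.3 kJ/gal × 1000 J/kJ ÷ 0.00378541 m³/gal = 1.22312×10⁷ J/m³
1.22312×10⁷ J/m³ ÷ 1055.06 J/BTU × 10⁻⁶ m³/cm³ = 0.0115929 BTU/cm³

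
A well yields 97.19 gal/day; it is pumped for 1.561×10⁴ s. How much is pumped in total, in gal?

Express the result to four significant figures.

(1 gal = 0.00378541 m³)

17.56 gal

97.19 gal/day → 4.25815×10⁻⁶ m³/s
V = Q × t = 4.25815×10⁻⁶ × 15610 = 0.0664697 m³
In gal: 0.0664697 / 0.00378541 = 17.5594 gal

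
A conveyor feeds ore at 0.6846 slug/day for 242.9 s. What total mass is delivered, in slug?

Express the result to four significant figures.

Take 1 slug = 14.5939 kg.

0.6846 slug/day → 1.15636×10⁻⁴ kg/s
m = ṁ × t = 1.15636×10⁻⁴ × 242.9 = 0.028088 kg
In slug: 0.028088 / 14.5939 = 0.00192464 slug

0.001925 slug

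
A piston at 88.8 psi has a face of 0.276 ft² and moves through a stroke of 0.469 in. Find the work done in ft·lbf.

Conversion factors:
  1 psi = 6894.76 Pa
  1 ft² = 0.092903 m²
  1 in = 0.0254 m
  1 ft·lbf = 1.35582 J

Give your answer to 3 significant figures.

138 ft·lbf

88.8 psi → 612255 Pa
0.276 ft² → 0.0256412 m²
F = P × A = 612255 × 0.0256412 = 15699 N
0.469 in → 0.0119126 m
W = F × d = 15699 × 0.0119126 = 187.016 J
In ft·lbf: 187.016 / 1.35582 = 137.936 ft·lbf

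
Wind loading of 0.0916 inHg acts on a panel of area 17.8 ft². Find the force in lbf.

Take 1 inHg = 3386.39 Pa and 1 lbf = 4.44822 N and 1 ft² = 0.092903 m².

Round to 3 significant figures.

115 lbf

0.0916 inHg × 3386.39 → 310.193 Pa
17.8 ft² × 0.092903 → 1.65367 m²
F = P × A = 310.193 Pa × 1.65367 m² = 512.957 N
512.957 N ÷ (4.44822 N/lbf) = 115.317 lbf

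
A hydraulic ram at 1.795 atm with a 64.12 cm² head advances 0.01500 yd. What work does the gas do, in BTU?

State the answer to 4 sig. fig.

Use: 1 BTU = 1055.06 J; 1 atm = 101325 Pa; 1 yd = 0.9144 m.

1.795 atm → 181878 Pa
64.12 cm² → 0.006412 m²
F = P × A = 181878 × 0.006412 = 1166.2 N
0.01500 yd → 0.013716 m
W = F × d = 1166.2 × 0.013716 = 15.9956 J
In BTU: 15.9956 / 1055.06 = 0.0151608 BTU

0.01516 BTU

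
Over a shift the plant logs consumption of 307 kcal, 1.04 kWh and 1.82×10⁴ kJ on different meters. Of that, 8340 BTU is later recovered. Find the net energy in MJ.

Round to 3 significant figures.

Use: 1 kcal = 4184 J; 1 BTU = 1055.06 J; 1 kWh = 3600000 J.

307 kcal × 4184 = 1.28449×10⁶ J
1.04 kWh × 3600000 = 3.744×10⁶ J
1.82×10⁴ kJ × 1000 = 1.82×10⁷ J
8340 BTU × 1055.06 = 8.7992×10⁶ J
Net: 1.28449×10⁶ + 3.744×10⁶ + 1.82×10⁷ − 8.7992×10⁶ = 1.44293×10⁷ J
In MJ: 1.44293×10⁷ / 1000000 = 14.4293 MJ

14.4 MJ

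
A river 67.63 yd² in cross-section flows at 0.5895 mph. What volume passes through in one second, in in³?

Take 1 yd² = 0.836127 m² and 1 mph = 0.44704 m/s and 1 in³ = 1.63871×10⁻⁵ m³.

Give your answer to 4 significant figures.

9.094×10⁵ in³

0.5895 mph × 0.44704 = 0.26353 m/s
67.63 yd² × 0.836127 = 56.5473 m²
V = v × A × t = 0.26353 m/s × 56.5473 m² × 1 s = 14.9019 m³
14.9019 m³ ÷ (1.63871×10⁻⁵ m³/in³) = 909368 in³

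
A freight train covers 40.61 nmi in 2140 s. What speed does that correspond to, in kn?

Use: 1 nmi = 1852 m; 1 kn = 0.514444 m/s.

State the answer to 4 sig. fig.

40.61 nmi × 1852 → 75209.7 m
v = d / t = 75209.7 m / 2140 s = 35.1447 m/s
35.1447 m/s ÷ (0.514444 m/s/kn) = 68.3159 kn

68.32 kn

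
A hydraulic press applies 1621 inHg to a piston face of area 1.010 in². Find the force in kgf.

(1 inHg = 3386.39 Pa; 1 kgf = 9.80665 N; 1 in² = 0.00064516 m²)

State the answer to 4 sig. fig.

1621 inHg × 3386.39 = 5.48934×10⁶ Pa
1.010 in² × 0.00064516 = 6.51612×10⁻⁴ m²
F = P × A = 5.48934×10⁶ Pa × 6.51612×10⁻⁴ m² = 3576.92 N
3576.92 N ÷ (9.80665 N/kgf) = 364.744 kgf

364.7 kgf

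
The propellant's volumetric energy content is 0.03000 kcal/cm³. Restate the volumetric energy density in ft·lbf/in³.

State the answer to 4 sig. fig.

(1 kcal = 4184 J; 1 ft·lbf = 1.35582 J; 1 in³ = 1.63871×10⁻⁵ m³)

0.03000 kcal/cm³ × 4184 J/kcal ÷ 10⁻⁶ m³/cm³ = 1.2552×10⁸ J/m³
1.2552×10⁸ J/m³ ÷ 1.35582 J/ft·lbf × 1.63871×10⁻⁵ m³/in³ = 1517.1 ft·lbf/in³

1517 ft·lbf/in³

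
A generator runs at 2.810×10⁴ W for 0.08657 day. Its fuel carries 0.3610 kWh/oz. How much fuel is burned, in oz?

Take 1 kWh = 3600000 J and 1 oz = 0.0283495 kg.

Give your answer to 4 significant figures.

161.7 oz

0.08657 day → 7479.65 s
E = P × t = 28100 × 7479.65 = 2.10178×10⁸ J
0.3610 kWh/oz → 4.58421×10⁷ J/kg
m = E / e_s = 2.10178×10⁸ / 4.58421×10⁷ = 4.58482 kg
In oz: 4.58482 / 0.0283495 = 161.725 oz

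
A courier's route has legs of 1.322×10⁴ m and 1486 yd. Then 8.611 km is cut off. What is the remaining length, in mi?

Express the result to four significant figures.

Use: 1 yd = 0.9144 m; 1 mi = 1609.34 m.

1.322×10⁴ m (already m)
1486 yd × 0.9144 = 1358.8 m
8.611 km × 1000 = 8611 m
Net: 13220 + 1358.8 − 8611 = 5967.8 m
In mi: 5967.8 / 1609.34 = 3.70823 mi

3.708 mi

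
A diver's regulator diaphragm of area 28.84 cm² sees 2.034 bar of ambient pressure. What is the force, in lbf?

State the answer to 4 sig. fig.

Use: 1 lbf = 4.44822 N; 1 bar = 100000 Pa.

131.9 lbf

2.034 bar × 100000 → 203400 Pa
28.84 cm² × 0.0001 → 0.002884 m²
F = P × A = 203400 Pa × 0.002884 m² = 586.606 N
586.606 N ÷ (4.44822 N/lbf) = 131.874 lbf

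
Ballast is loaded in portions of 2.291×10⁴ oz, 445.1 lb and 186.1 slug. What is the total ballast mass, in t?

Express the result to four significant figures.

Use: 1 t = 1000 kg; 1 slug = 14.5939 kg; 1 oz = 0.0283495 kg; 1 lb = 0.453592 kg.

3.567 t

2.291×10⁴ oz × 0.0283495 = 649.487 kg
445.1 lb × 0.453592 = 201.894 kg
186.1 slug × 14.5939 = 2715.92 kg
Total: 649.487 + 201.894 + 2715.92 = 3567.3 kg
In t: 3567.3 / 1000 = 3.5673 t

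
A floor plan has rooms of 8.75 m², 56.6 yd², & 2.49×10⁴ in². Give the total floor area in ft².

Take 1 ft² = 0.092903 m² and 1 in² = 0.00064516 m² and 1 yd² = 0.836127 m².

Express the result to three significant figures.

8.75 m² (already m²)
56.6 yd² × 0.836127 → 47.3248 m²
2.49×10⁴ in² × 0.00064516 → 16.0645 m²
Sum: 8.75 + 47.3248 + 16.0645 = 72.1393 m²
In ft²: 72.1393 / 0.092903 = 776.501 ft²

777 ft²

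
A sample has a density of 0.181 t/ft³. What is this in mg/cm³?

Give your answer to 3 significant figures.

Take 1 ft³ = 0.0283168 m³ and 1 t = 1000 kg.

6390 mg/cm³

0.181 t/ft³ × 1000 kg/t ÷ 0.0283168 m³/ft³ = 6391.97 kg/m³
6391.97 kg/m³ ÷ 10⁻⁶ kg/mg × 10⁻⁶ m³/cm³ = 6391.97 mg/cm³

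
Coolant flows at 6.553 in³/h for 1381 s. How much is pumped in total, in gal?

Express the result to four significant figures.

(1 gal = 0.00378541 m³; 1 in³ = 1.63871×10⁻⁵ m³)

6.553 in³/h → 2.98291×10⁻⁸ m³/s
V = Q × t = 2.98291×10⁻⁸ × 1381 = 4.1194×10⁻⁵ m³
In gal: 4.1194×10⁻⁵ / 0.00378541 = 0.0108823 gal

0.01088 gal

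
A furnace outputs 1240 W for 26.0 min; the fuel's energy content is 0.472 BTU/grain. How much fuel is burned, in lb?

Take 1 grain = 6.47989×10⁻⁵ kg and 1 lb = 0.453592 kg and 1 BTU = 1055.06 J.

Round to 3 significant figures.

0.555 lb

26.0 min → 1560 s
E = P × t = 1240 × 1560 = 1.9344×10⁶ J
0.472 BTU/grain → 7.68514×10⁶ J/kg
m = E / e_s = 1.9344×10⁶ / 7.68514×10⁶ = 0.251707 kg
In lb: 0.251707 / 0.453592 = 0.554919 lb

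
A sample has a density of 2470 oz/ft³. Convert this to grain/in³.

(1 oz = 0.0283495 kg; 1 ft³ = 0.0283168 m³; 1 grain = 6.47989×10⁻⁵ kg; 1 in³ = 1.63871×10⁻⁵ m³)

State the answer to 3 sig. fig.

625 grain/in³

2470 oz/ft³ × 0.0283495 kg/oz ÷ 0.0283168 m³/ft³ = 2472.85 kg/m³
2472.85 kg/m³ ÷ 6.47989×10⁻⁵ kg/grain × 1.63871×10⁻⁵ m³/in³ = 625.363 grain/in³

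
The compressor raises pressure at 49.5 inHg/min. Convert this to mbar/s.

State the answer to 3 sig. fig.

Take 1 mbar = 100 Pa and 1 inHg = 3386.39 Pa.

27.9 mbar/s

49.5 inHg/min × 3386.39 Pa/inHg ÷ 60 s/min = 2793.77 Pa/s
2793.77 Pa/s ÷ 100 Pa/mbar = 27.9377 mbar/s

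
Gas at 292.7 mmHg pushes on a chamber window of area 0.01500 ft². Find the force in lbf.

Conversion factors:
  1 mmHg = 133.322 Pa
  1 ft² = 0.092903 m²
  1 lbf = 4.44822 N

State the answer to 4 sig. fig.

292.7 mmHg × 133.322 → 39023.3 Pa
0.01500 ft² × 0.092903 → 0.00139354 m²
F = P × A = 39023.3 Pa × 0.00139354 m² = 54.3805 N
54.3805 N ÷ (4.44822 N/lbf) = 12.2252 lbf

12.23 lbf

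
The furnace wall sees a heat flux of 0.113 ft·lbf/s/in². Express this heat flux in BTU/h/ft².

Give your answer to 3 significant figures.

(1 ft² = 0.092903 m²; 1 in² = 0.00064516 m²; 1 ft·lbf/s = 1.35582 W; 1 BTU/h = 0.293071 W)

0.113 ft·lbf/s/in² × 1.35582 W/ft·lbf/s ÷ 0.00064516 m²/in² = 237.472 W/m²
237.472 W/m² ÷ 0.293071 W/BTU/h × 0.092903 m²/ft² = 75.2782 BTU/h/ft²

75.3 BTU/h/ft²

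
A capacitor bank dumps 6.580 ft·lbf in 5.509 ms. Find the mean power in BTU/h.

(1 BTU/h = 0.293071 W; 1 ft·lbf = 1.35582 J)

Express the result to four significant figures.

6.580 ft·lbf × 1.35582 = 8.9213 J
5.509 ms × 0.001 = 0.005509 s
P = E / t = 8.9213 J / 0.005509 s = 1619.4 W
1619.4 W ÷ (0.293071 W/BTU/h) = 5525.62 BTU/h

5526 BTU/h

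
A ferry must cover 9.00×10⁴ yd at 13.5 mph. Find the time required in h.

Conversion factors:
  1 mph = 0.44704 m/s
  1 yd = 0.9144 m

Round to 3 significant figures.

9.00×10⁴ yd × 0.9144 → 82296 m
13.5 mph × 0.44704 → 6.03504 m/s
t = d / v = 82296 m / 6.03504 m/s = 13636.4 s
13636.4 s ÷ (3600 s/h) = 3.78789 h

3.79 h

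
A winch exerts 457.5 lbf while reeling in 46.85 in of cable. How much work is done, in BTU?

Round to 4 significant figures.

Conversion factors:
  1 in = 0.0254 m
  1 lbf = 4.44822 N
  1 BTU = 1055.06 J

2.295 BTU

457.5 lbf × 4.44822 → 2035.06 N
46.85 in × 0.0254 → 1.18999 m
W = F × d = 2035.06 N × 1.18999 m = 2421.7 J
2421.7 J ÷ (1055.06 J/BTU) = 2.29532 BTU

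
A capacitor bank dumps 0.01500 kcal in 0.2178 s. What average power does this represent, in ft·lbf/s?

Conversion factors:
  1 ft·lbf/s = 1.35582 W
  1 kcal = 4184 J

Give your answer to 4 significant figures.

212.5 ft·lbf/s

0.01500 kcal × 4184 → 62.76 J
P = E / t = 62.76 J / 0.2178 s = 288.154 W
288.154 W ÷ (1.35582 W/ft·lbf/s) = 212.531 ft·lbf/s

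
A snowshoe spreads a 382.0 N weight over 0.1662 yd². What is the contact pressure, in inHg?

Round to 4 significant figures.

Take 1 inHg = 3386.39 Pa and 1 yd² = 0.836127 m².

0.1662 yd² × 0.836127 = 0.138964 m²
P = F / A = 382 N / 0.138964 m² = 2748.91 Pa
2748.91 Pa ÷ (3386.39 Pa/inHg) = 0.811752 inHg

0.8118 inHg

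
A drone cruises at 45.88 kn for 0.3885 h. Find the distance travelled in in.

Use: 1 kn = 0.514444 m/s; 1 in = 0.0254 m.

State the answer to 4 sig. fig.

1.300×10⁶ in

45.88 kn × 0.514444 → 23.6027 m/s
0.3885 h × 3600 → 1398.6 s
d = v × t = 23.6027 m/s × 1398.6 s = 33010.7 m
33010.7 m ÷ (0.0254 m/in) = 1.29963×10⁶ in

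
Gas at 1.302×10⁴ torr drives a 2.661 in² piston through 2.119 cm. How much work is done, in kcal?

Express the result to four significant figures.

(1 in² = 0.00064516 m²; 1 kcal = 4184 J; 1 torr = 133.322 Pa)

0.01509 kcal

1.302×10⁴ torr → 1.73585×10⁶ Pa
2.661 in² → 0.00171677 m²
F = P × A = 1.73585×10⁶ × 0.00171677 = 2980.06 N
2.119 cm → 0.02119 m
W = F × d = 2980.06 × 0.02119 = 63.1475 J
In kcal: 63.1475 / 4184 = 0.0150926 kcal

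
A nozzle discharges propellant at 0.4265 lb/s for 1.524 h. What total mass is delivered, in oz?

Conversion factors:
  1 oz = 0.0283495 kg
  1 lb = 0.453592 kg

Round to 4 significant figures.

3.744×10⁴ oz

0.4265 lb/s → 0.193457 kg/s
1.524 h → 5486.4 s
m = ṁ × t = 0.193457 × 5486.4 = 1061.38 kg
In oz: 1061.38 / 0.0283495 = 37439.1 oz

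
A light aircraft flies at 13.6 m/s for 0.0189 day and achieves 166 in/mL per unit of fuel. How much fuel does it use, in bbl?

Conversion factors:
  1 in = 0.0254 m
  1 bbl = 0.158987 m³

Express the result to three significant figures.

0.0189 day → 1632.96 s
d = v × t = 13.6 × 1632.96 = 22208.3 m
166 in/mL → 4.2164×10⁶ m/m³
V = d / (distance per unit fuel) = 22208.3 / 4.2164×10⁶ = 0.00526712 m³
In bbl: 0.00526712 / 0.158987 = 0.0331292 bbl

0.0331 bbl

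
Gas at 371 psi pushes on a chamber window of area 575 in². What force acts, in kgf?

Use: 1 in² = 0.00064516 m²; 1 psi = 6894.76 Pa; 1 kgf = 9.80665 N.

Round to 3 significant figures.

9.68×10⁴ kgf

371 psi × 6894.76 = 2.55796×10⁶ Pa
575 in² × 0.00064516 = 0.370967 m²
F = P × A = 2.55796×10⁶ Pa × 0.370967 m² = 948919 N
948919 N ÷ (9.80665 N/kgf) = 96762.8 kgf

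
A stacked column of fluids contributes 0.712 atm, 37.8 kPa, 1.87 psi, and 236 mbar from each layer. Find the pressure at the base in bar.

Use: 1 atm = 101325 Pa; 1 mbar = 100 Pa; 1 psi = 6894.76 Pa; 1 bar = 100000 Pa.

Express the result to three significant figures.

0.712 atm × 101325 = 72143.4 Pa
37.8 kPa × 1000 = 37800 Pa
1.87 psi × 6894.76 = 12893.2 Pa
236 mbar × 100 = 23600 Pa
Sum: 72143.4 + 37800 + 12893.2 + 23600 = 146437 Pa
In bar: 146437 / 100000 = 1.46437 bar

1.46 bar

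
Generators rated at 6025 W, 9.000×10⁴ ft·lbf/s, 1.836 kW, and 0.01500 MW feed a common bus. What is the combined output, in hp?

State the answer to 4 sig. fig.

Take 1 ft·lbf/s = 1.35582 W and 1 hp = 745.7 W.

6025 W (already W)
9.000×10⁴ ft·lbf/s × 1.35582 = 122024 W
1.836 kW × 1000 = 1836 W
0.01500 MW × 1000000 = 15000 W
Total: 6025 + 122024 + 1836 + 15000 = 144885 W
In hp: 144885 / 745.7 = 194.294 hp

194.3 hp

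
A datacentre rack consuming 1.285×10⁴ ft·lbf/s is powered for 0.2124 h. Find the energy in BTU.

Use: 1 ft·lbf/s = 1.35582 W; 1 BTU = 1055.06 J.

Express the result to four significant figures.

1.285×10⁴ ft·lbf/s × 1.35582 → 17422.3 W
0.2124 h × 3600 → 764.64 s
E = P × t = 17422.3 W × 764.64 s = 1.33218×10⁷ J
1.33218×10⁷ J ÷ (1055.06 J/BTU) = 12626.6 BTU

1.263×10⁴ BTU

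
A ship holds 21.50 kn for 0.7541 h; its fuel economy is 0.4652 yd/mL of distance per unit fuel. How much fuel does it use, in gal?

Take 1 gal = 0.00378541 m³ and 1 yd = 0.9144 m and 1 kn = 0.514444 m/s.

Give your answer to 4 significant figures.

18.65 gal

21.50 kn → 11.0605 m/s
0.7541 h → 2714.76 s
d = v × t = 11.0605 × 2714.76 = 30026.6 m
0.4652 yd/mL → 425379 m/m³
V = d / (distance per unit fuel) = 30026.6 / 425379 = 0.0705879 m³
In gal: 0.0705879 / 0.00378541 = 18.6474 gal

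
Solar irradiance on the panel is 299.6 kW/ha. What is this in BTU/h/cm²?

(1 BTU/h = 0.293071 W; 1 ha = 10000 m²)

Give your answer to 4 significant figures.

0.01022 BTU/h/cm²

299.6 kW/ha × 1000 W/kW ÷ 10000 m²/ha = 29.96 W/m²
29.96 W/m² ÷ 0.293071 W/BTU/h × 0.0001 m²/cm² = 0.0102228 BTU/h/cm²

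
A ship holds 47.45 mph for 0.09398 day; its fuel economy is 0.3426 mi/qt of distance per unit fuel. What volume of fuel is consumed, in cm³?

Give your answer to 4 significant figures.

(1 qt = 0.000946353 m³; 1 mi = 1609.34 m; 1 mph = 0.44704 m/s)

47.45 mph → 21.212 m/s
0.09398 day → 8119.87 s
d = v × t = 21.212 × 8119.87 = 172239 m
0.3426 mi/qt → 582615 m/m³
V = d / (distance per unit fuel) = 172239 / 582615 = 0.295631 m³
In cm³: 0.295631 / 10⁻⁶ = 295631 cm³

2.956×10⁵ cm³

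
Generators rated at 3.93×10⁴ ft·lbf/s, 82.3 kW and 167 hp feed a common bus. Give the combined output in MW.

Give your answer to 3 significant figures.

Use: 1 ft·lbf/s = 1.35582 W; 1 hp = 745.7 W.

0.260 MW

3.93×10⁴ ft·lbf/s × 1.35582 = 53283.7 W
82.3 kW × 1000 = 82300 W
167 hp × 745.7 = 124532 W
Combined: 53283.7 + 82300 + 124532 = 260116 W
In MW: 260116 / 1000000 = 0.260116 MW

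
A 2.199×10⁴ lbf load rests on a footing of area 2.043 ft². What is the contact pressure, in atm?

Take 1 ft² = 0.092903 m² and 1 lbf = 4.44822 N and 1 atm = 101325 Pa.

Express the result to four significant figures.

2.199×10⁴ lbf × 4.44822 = 97816.4 N
2.043 ft² × 0.092903 = 0.189801 m²
P = F / A = 97816.4 N / 0.189801 m² = 515363 Pa
515363 Pa ÷ (101325 Pa/atm) = 5.08624 atm

5.086 atm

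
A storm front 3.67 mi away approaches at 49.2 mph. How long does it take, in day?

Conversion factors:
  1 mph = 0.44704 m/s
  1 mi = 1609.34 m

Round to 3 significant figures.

3.67 mi × 1609.34 → 5906.28 m
49.2 mph × 0.44704 → 21.9944 m/s
t = d / v = 5906.28 m / 21.9944 m/s = 268.536 s
268.536 s ÷ (86400 s/day) = 0.00310806 day

0.00311 day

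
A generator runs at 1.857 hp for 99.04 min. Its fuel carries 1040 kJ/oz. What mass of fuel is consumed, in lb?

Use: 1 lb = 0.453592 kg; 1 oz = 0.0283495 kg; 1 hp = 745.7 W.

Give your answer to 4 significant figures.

0.4945 lb

1.857 hp → 1384.76 W
99.04 min → 5942.4 s
E = P × t = 1384.76 × 5942.4 = 8.2288×10⁶ J
1040 kJ/oz → 3.6685×10⁷ J/kg
m = E / e_s = 8.2288×10⁶ / 3.6685×10⁷ = 0.22431 kg
In lb: 0.22431 / 0.453592 = 0.494519 lb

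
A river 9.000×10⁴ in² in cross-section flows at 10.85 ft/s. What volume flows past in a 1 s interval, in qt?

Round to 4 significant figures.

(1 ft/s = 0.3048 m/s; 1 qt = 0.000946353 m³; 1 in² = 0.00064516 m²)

2.029×10⁵ qt

10.85 ft/s × 0.3048 = 3.30708 m/s
9.000×10⁴ in² × 0.00064516 = 58.0644 m²
V = v × A × t = 3.30708 m/s × 58.0644 m² × 1 s = 192.024 m³
192.024 m³ ÷ (0.000946353 m³/qt) = 202909 qt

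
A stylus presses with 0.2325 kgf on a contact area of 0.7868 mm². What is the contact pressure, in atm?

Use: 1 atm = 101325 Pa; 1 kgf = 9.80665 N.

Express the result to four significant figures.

0.2325 kgf × 9.80665 → 2.28005 N
0.7868 mm² × 10⁻⁶ → 7.868×10⁻⁷ m²
P = F / A = 2.28005 N / 7.868×10⁻⁷ m² = 2.89788×10⁶ Pa
2.89788×10⁶ Pa ÷ (101325 Pa/atm) = 28.5999 atm

28.60 atm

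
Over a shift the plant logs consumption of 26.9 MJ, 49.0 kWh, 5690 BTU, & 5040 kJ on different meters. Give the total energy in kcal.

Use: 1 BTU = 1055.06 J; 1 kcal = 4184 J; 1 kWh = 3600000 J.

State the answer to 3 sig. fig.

5.12×10⁴ kcal

26.9 MJ × 1000000 → 2.69×10⁷ J
49.0 kWh × 3600000 → 1.764×10⁸ J
5690 BTU × 1055.06 → 6.00329×10⁶ J
5040 kJ × 1000 → 5.04×10⁶ J
Total: 2.69×10⁷ + 1.764×10⁸ + 6.00329×10⁶ + 5.04×10⁶ = 2.14343×10⁸ J
In kcal: 2.14343×10⁸ / 4184 = 51229.2 kcal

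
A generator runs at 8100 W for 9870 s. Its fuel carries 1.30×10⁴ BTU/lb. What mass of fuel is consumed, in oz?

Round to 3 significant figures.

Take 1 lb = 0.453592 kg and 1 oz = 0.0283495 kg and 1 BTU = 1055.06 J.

E = P × t = 8100 × 9870 = 7.9947×10⁷ J
1.30×10⁴ BTU/lb → 3.02381×10⁷ J/kg
m = E / e_s = 7.9947×10⁷ / 3.02381×10⁷ = 2.64392 kg
In oz: 2.64392 / 0.0283495 = 93.2616 oz

93.3 oz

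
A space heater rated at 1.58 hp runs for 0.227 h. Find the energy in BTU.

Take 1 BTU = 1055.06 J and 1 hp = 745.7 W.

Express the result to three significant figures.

1.58 hp × 745.7 → 1178.21 W
0.227 h × 3600 → 817.2 s
E = P × t = 1178.21 W × 817.2 s = 962833 J
962833 J ÷ (1055.06 J/BTU) = 912.586 BTU

913 BTU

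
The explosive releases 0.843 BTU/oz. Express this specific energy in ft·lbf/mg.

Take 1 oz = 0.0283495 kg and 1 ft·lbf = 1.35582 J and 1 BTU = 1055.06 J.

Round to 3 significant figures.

0.0231 ft·lbf/mg

0.843 BTU/oz × 1055.06 J/BTU ÷ 0.0283495 kg/oz = 31373.2 J/kg
31373.2 J/kg ÷ 1.35582 J/ft·lbf × 10⁻⁶ kg/mg = 0.0231396 ft·lbf/mg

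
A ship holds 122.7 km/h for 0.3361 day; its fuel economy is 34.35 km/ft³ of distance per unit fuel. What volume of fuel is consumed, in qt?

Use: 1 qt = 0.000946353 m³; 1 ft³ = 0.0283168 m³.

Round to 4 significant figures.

122.7 km/h → 34.0833 m/s
0.3361 day → 29039 s
d = v × t = 34.0833 × 29039 = 989745 m
34.35 km/ft³ → 1.21306×10⁶ m/m³
V = d / (distance per unit fuel) = 989745 / 1.21306×10⁶ = 0.815908 m³
In qt: 0.815908 / 0.000946353 = 862.16 qt

862.2 qt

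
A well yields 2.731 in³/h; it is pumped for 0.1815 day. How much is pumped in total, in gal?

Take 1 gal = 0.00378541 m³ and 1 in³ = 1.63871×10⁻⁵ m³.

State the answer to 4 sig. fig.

2.731 in³/h → 1.24314×10⁻⁸ m³/s
0.1815 day → 15681.6 s
V = Q × t = 1.24314×10⁻⁸ × 15681.6 = 1.94944×10⁻⁴ m³
In gal: 1.94944×10⁻⁴ / 0.00378541 = 0.0514988 gal

0.05150 gal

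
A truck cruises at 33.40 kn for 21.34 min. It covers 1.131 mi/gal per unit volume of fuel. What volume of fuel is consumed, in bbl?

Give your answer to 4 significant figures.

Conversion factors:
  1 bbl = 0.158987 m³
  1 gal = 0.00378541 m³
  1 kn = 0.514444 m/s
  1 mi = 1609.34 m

0.2878 bbl

33.40 kn → 17.1824 m/s
21.34 min → 1280.4 s
d = v × t = 17.1824 × 1280.4 = 22000.3 m
1.131 mi/gal → 480837 m/m³
V = d / (distance per unit fuel) = 22000.3 / 480837 = 0.0457542 m³
In bbl: 0.0457542 / 0.158987 = 0.287786 bbl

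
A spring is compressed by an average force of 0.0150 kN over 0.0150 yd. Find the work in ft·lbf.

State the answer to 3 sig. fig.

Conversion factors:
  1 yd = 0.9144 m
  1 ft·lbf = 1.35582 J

0.152 ft·lbf

0.0150 kN × 1000 = 15 N
0.0150 yd × 0.9144 = 0.013716 m
W = F × d = 15 N × 0.013716 m = 0.20574 J
0.20574 J ÷ (1.35582 J/ft·lbf) = 0.151746 ft·lbf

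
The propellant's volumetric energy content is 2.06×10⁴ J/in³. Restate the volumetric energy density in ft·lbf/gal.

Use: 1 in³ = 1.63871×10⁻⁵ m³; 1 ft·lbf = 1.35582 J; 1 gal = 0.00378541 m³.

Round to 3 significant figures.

3.51×10⁶ ft·lbf/gal

2.06×10⁴ J/in³ ÷ 1.63871×10⁻⁵ m³/in³ = 1.25709×10⁹ J/m³
1.25709×10⁹ J/m³ ÷ 1.35582 J/ft·lbf × 0.00378541 m³/gal = 3.50976×10⁶ ft·lbf/gal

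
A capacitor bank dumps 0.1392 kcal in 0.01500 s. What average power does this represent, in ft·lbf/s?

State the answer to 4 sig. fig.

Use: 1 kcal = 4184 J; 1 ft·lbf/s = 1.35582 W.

0.1392 kcal × 4184 = 582.413 J
P = E / t = 582.413 J / 0.015 s = 38827.5 W
38827.5 W ÷ (1.35582 W/ft·lbf/s) = 28637.7 ft·lbf/s

2.864×10⁴ ft·lbf/s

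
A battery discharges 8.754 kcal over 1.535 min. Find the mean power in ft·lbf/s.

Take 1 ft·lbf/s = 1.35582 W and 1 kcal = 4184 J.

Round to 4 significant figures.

8.754 kcal × 4184 = 36626.7 J
1.535 min × 60 = 92.1 s
P = E / t = 36626.7 J / 92.1 s = 397.684 W
397.684 W ÷ (1.35582 W/ft·lbf/s) = 293.316 ft·lbf/s

293.3 ft·lbf/s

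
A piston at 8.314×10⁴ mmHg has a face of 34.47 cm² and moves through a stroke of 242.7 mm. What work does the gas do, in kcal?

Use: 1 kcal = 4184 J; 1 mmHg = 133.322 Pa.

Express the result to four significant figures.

8.314×10⁴ mmHg → 1.10844×10⁷ Pa
34.47 cm² → 0.003447 m²
F = P × A = 1.10844×10⁷ × 0.003447 = 38207.9 N
242.7 mm → 0.2427 m
W = F × d = 38207.9 × 0.2427 = 9273.06 J
In kcal: 9273.06 / 4184 = 2.21631 kcal

2.216 kcal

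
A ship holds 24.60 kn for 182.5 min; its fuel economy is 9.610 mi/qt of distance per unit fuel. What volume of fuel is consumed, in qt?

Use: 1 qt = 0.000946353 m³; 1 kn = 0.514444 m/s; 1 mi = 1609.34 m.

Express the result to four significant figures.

8.960 qt

24.60 kn → 12.6553 m/s
182.5 min → 10950 s
d = v × t = 12.6553 × 10950 = 138576 m
9.610 mi/qt → 1.63425×10⁷ m/m³
V = d / (distance per unit fuel) = 138576 / 1.63425×10⁷ = 0.00847949 m³
In qt: 0.00847949 / 0.000946353 = 8.96018 qt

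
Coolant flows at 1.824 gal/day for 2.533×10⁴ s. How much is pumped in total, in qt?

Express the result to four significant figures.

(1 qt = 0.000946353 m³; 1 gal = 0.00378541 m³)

2.139 qt

1.824 gal/day → 7.99142×10⁻⁸ m³/s
V = Q × t = 7.99142×10⁻⁸ × 25330 = 0.00202423 m³
In qt: 0.00202423 / 0.000946353 = 2.13898 qt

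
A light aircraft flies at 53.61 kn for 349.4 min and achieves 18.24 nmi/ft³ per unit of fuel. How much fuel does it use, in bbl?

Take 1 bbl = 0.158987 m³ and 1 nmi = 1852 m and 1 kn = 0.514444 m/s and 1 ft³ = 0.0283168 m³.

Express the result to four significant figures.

3.048 bbl

53.61 kn → 27.5793 m/s
349.4 min → 20964 s
d = v × t = 27.5793 × 20964 = 578172 m
18.24 nmi/ft³ → 1.19295×10⁶ m/m³
V = d / (distance per unit fuel) = 578172 / 1.19295×10⁶ = 0.484657 m³
In bbl: 0.484657 / 0.158987 = 3.04841 bbl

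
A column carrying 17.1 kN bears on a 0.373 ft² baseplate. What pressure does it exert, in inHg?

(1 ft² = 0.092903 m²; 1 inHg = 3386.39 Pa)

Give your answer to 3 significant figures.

17.1 kN × 1000 = 17100 N
0.373 ft² × 0.092903 = 0.0346528 m²
P = F / A = 17100 N / 0.0346528 m² = 493467 Pa
493467 Pa ÷ (3386.39 Pa/inHg) = 145.721 inHg

146 inHg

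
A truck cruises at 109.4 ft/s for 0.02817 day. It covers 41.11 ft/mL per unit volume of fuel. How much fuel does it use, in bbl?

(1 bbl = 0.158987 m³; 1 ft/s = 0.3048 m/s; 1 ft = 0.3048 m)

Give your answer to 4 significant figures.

0.04074 bbl

109.4 ft/s → 33.3451 m/s
0.02817 day → 2433.89 s
d = v × t = 33.3451 × 2433.89 = 81158.3 m
41.11 ft/mL → 1.25303×10⁷ m/m³
V = d / (distance per unit fuel) = 81158.3 / 1.25303×10⁷ = 0.00647696 m³
In bbl: 0.00647696 / 0.158987 = 0.0407389 bbl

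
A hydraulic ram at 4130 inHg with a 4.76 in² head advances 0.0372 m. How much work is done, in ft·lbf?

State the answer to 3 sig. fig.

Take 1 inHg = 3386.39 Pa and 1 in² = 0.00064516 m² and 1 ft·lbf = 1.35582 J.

1180 ft·lbf

4130 inHg → 1.39858×10⁷ Pa
4.76 in² → 0.00307096 m²
F = P × A = 1.39858×10⁷ × 0.00307096 = 42949.8 N
W = F × d = 42949.8 × 0.0372 = 1597.73 J
In ft·lbf: 1597.73 / 1.35582 = 1178.42 ft·lbf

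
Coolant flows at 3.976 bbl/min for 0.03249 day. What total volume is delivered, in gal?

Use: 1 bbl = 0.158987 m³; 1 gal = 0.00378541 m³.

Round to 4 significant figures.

3.976 bbl/min → 0.0105355 m³/s
0.03249 day → 2807.14 s
V = Q × t = 0.0105355 × 2807.14 = 29.5746 m³
In gal: 29.5746 / 0.00378541 = 7812.79 gal

7813 gal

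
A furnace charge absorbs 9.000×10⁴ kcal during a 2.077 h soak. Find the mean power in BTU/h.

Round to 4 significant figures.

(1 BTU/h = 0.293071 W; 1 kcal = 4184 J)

1.718×10⁵ BTU/h

9.000×10⁴ kcal × 4184 → 3.7656×10⁸ J
2.077 h × 3600 → 7477.2 s
P = E / t = 3.7656×10⁸ J / 7477.2 s = 50361.1 W
50361.1 W ÷ (0.293071 W/BTU/h) = 171839 BTU/h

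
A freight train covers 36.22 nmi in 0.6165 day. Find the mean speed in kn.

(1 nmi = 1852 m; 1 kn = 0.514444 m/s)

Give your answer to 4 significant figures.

36.22 nmi × 1852 = 67079.4 m
0.6165 day × 86400 = 53265.6 s
v = d / t = 67079.4 m / 53265.6 s = 1.25934 m/s
1.25934 m/s ÷ (0.514444 m/s/kn) = 2.44796 kn

2.448 kn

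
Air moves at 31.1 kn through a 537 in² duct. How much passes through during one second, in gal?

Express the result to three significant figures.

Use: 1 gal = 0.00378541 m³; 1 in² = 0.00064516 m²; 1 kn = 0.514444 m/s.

1460 gal

31.1 kn × 0.514444 = 15.9992 m/s
537 in² × 0.00064516 = 0.346451 m²
V = v × A × t = 15.9992 m/s × 0.346451 m² × 1 s = 5.54294 m³
5.54294 m³ ÷ (0.00378541 m³/gal) = 1464.29 gal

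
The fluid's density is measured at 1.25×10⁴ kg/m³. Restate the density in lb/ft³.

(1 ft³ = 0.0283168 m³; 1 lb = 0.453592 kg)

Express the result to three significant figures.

780 lb/ft³

1.25×10⁴ kg/m³ is already 12500 kg/m³
12500 kg/m³ ÷ 0.453592 kg/lb × 0.0283168 m³/ft³ = 780.349 lb/ft³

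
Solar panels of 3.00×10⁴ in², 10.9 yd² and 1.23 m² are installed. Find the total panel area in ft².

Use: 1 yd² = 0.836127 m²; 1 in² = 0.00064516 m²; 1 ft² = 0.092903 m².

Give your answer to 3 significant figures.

320 ft²

3.00×10⁴ in² × 0.00064516 → 19.3548 m²
10.9 yd² × 0.836127 → 9.11378 m²
1.23 m² (already m²)
Total: 19.3548 + 9.11378 + 1.23 = 29.6986 m²
In ft²: 29.6986 / 0.092903 = 319.673 ft²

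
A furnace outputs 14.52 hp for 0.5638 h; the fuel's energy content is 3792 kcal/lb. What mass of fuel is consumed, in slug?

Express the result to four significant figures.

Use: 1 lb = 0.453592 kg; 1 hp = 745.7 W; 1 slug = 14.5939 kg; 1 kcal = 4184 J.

0.04305 slug

14.52 hp → 10827.6 W
0.5638 h → 2029.68 s
E = P × t = 10827.6 × 2029.68 = 2.19766×10⁷ J
3792 kcal/lb → 3.4978×10⁷ J/kg
m = E / e_s = 2.19766×10⁷ / 3.4978×10⁷ = 0.628298 kg
In slug: 0.628298 / 14.5939 = 0.0430521 slug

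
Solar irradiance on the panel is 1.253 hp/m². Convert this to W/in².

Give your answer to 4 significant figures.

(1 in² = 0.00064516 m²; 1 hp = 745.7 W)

0.6028 W/in²

1.253 hp/m² × 745.7 W/hp = 934.362 W/m²
934.362 W/m² × 0.00064516 m²/in² = 0.602813 W/in²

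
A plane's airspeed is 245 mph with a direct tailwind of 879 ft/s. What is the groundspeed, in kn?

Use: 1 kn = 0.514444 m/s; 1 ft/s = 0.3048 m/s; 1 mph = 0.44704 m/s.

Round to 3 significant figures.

734 kn

245 mph × 0.44704 = 109.525 m/s
879 ft/s × 0.3048 = 267.919 m/s
Combined: 109.525 + 267.919 = 377.444 m/s
In kn: 377.444 / 0.514444 = 733.693 kn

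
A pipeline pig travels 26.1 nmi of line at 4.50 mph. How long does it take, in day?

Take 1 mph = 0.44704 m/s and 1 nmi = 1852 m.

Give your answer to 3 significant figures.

26.1 nmi × 1852 → 48337.2 m
4.50 mph × 0.44704 → 2.01168 m/s
t = d / v = 48337.2 m / 2.01168 m/s = 24028.3 s
24028.3 s ÷ (86400 s/day) = 0.278105 day

0.278 day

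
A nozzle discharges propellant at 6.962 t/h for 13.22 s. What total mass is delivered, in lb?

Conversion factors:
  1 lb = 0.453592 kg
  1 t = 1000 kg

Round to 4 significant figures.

56.36 lb

6.962 t/h → 1.93389 kg/s
m = ṁ × t = 1.93389 × 13.22 = 25.566 kg
In lb: 25.566 / 0.453592 = 56.3634 lb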